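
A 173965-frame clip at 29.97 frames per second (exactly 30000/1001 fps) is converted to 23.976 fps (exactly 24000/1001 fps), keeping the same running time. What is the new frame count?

Target frames = source frames × (target rate / source rate) = 173965 × (24000/1001)/(30000/1001) = 173965 × 4/5 = 139172.

139172 frames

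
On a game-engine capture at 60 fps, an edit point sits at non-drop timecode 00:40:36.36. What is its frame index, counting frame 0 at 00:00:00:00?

frame 146196

Total seconds to the label: (0 × 3600 + 40 × 60 + 36) = 2436.
Frame index = 2436 × 60 + 36 = 146196.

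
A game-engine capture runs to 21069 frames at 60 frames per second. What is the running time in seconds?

351.15 seconds

Running time = 21069 / (60) = 351.15 s.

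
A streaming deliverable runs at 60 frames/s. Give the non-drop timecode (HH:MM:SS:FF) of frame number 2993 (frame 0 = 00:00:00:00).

00:00:49:53

2993 ÷ 60 = 49 full seconds, remainder 53 frames.
49 s = 0 h 0 min 49 s.
Timecode: 00:00:49:53.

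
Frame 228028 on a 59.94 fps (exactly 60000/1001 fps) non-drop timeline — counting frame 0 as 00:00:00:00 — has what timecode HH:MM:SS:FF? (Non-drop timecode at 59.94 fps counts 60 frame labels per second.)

01:03:20:28

228028 ÷ 60 = 3800 full seconds, remainder 28 frames.
3800 s = 1 h 3 min 20 s.
Timecode: 01:03:20:28.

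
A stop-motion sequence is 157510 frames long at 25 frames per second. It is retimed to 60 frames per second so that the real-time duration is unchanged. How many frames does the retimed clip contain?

Target frames = source frames × (target rate / source rate) = 157510 × (60)/(25) = 157510 × 12/5 = 378024.

378024 frames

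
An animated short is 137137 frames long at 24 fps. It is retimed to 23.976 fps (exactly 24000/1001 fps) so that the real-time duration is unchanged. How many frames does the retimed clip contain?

Target frames = source frames × (target rate / source rate) = 137137 × (24000/1001)/(24) = 137137 × 1000/1001 = 137000.

137000 frames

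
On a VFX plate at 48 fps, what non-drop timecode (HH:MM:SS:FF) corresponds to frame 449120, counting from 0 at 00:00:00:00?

449120 ÷ 48 = 9356 full seconds, remainder 32 frames.
9356 s = 2 h 35 min 56 s.
Timecode: 02:35:56:32.

02:35:56:32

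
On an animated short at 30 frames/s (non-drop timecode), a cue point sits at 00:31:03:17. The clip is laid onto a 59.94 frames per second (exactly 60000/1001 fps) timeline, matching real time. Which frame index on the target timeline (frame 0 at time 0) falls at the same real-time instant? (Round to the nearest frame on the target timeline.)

frame 111702

Source frame index: (0×3600 + 31×60 + 3) × 30 + 17 = 55907.
Real time: 55907 / (30) = 55907/30 s.
Target frame: (55907/30) × (60000/1001) = 111814000/1001 ≈ 111702.298 → 111702.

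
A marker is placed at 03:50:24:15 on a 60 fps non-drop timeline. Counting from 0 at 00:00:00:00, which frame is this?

frame 829455

Total seconds to the label: (3 × 3600 + 50 × 60 + 24) = 13824.
Frame index = 13824 × 60 + 15 = 829455.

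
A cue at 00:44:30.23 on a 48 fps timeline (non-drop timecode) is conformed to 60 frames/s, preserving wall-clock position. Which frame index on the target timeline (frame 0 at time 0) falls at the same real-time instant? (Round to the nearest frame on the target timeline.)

frame 160229

Source frame index: (0×3600 + 44×60 + 30) × 48 + 23 = 128183.
Real time: 128183 / (48) = 128183/48 s.
Target frame: (128183/48) × (60) = 640915/4 ≈ 160228.750 → 160229.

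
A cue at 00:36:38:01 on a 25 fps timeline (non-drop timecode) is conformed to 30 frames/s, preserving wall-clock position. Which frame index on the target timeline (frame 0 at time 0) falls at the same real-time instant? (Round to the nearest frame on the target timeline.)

frame 65941

Source frame index: (0×3600 + 36×60 + 38) × 25 + 1 = 54951.
Real time: 54951 / (25) = 54951/25 s.
Target frame: (54951/25) × (30) = 329706/5 ≈ 65941.200 → 65941.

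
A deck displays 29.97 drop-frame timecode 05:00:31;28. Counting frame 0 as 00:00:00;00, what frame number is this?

As if non-drop at 30 labels/s: (5 × 3600 + 0 × 60 + 31) × 30 + 28 = 540958.
Minute boundaries passed: 300; those not divisible by 10: 300 − 30 = 270; dropped labels = 2 × 270 = 540.
Actual frame index = 540958 − 540 = 540418.

540418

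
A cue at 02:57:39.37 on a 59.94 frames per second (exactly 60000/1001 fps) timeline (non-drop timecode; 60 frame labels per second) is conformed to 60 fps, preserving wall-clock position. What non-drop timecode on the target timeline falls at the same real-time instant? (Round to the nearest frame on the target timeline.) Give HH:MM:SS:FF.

Source frame index: (2×3600 + 57×60 + 39) × 60 + 37 = 639577.
Real time: 639577 / (60000/1001) = 640216577/60000 s.
Target frame: (640216577/60000) × (60) = 640216577/1000 ≈ 640216.577 → 640217.
At 60 labels/s: frame 640217 → 02:57:50:17.

02:57:50:17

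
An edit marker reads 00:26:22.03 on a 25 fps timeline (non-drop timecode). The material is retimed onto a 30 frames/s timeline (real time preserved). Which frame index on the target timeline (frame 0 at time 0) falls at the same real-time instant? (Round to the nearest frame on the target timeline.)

frame 47464

Source frame index: (0×3600 + 26×60 + 22) × 25 + 3 = 39553.
Real time: 39553 / (25) = 39553/25 s.
Target frame: (39553/25) × (30) = 237318/5 ≈ 47463.600 → 47464.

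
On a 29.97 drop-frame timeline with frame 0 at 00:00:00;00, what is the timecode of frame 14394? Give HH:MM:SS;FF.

00:08:00;10

Ten DF minutes hold 17982 frames, so frame 14394 lies in block 0 (frames 0–17981) with 14394 frames into that block.
The block's first minute is 1800 frames and the rest 1798 each; 14394 frames reaches minute 8, so 0 × 18 + 8 × 2 = 16 labels have been skipped so far.
Adding those back, label number 14394 + 16 = 14410 at 30 labels/s is 480 s + 10 f = 0 h 8 min 0 s frame 10, i.e. 00:08:00;10.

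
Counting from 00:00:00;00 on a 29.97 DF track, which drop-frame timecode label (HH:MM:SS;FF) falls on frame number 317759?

Each 10-minute DF block holds 10 × 60 × 30 − 9 × 2 = 17982 frames. 317759 ÷ 17982 → 17 full blocks, remainder 12065.
Within the partial block the first minute is 1800 frames and each further minute 1798, so 6 further minute boundaries passed. Total skipped labels = 18 × 17 + 2 × 6 = 318.
Non-drop label index = 317759 + 318 = 318077; at 30 labels/s that is 02:56:42:17, i.e. DF 02:56:42;17.

02:56:42;17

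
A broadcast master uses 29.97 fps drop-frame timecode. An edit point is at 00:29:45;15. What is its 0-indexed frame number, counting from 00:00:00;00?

53511

As if non-drop at 30 labels/s: (0 × 3600 + 29 × 60 + 45) × 30 + 15 = 53565.
Minute boundaries passed: 29; those not divisible by 10: 29 − 2 = 27; dropped labels = 2 × 27 = 54.
Actual frame index = 53565 − 54 = 53511.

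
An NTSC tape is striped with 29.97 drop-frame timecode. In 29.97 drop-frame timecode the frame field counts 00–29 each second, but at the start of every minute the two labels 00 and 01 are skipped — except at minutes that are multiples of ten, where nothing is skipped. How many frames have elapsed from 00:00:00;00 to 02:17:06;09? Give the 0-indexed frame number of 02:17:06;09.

246541

As if non-drop at 30 labels/s: (2 × 3600 + 17 × 60 + 6) × 30 + 9 = 246789.
Minute boundaries passed: 137; those not divisible by 10: 137 − 13 = 124; dropped labels = 2 × 124 = 248.
Actual frame index = 246789 − 248 = 246541.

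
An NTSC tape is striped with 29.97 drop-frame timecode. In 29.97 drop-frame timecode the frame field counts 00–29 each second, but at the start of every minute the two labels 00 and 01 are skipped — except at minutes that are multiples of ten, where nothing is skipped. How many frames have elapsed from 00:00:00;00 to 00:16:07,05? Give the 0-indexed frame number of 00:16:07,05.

28985

Complete 10-minute blocks: 1, each 17982 frames → 17982.
Remaining 6 whole minutes in the current block: 1800 + 5 × 1798 = 10790 frames.
Within the current minute: 7 × 30 + 5 − 2 = 213 (labels ;00/;01 skipped at this minute). Total = 17982 + 10790 + 213 = 28985.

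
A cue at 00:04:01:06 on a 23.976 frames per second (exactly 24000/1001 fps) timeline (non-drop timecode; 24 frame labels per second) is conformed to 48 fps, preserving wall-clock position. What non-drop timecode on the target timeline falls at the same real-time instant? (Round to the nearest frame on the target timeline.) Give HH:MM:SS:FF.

Source frame index: (0×3600 + 4×60 + 1) × 24 + 6 = 5790.
Real time: 5790 / (24000/1001) = 193193/800 s.
Target frame: (193193/800) × (48) = 579579/50 ≈ 11591.580 → 11592.
At 48 labels/s: frame 11592 → 00:04:01:24.

00:04:01:24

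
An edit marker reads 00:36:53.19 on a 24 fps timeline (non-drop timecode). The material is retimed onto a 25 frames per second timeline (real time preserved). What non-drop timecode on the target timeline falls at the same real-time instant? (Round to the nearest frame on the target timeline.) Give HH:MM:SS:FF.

Source frame index: (0×3600 + 36×60 + 53) × 24 + 19 = 53131.
Real time: 53131 / (24) = 53131/24 s.
Target frame: (53131/24) × (25) = 1328275/24 ≈ 55344.792 → 55345.
At 25 labels/s: frame 55345 → 00:36:53:20.

00:36:53:20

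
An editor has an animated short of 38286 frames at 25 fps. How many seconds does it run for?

1531.44 seconds

Running time = 38286 / (25) = 1531.44 s.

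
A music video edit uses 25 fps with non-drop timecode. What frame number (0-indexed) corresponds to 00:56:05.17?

Total seconds to the label: (0 × 3600 + 56 × 60 + 5) = 3365.
Frame index = 3365 × 25 + 17 = 84142.

84142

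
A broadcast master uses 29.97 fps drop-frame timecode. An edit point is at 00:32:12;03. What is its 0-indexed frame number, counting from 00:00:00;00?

57905

As if non-drop at 30 labels/s: (0 × 3600 + 32 × 60 + 12) × 30 + 3 = 57963.
Minute boundaries passed: 32; those not divisible by 10: 32 − 3 = 29; dropped labels = 2 × 29 = 58.
Actual frame index = 57963 − 58 = 57905.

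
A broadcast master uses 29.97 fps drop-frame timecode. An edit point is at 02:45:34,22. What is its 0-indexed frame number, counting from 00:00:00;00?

297744

As if non-drop at 30 labels/s: (2 × 3600 + 45 × 60 + 34) × 30 + 22 = 298042.
Minute boundaries passed: 165; those not divisible by 10: 165 − 16 = 149; dropped labels = 2 × 149 = 298.
Actual frame index = 298042 − 298 = 297744.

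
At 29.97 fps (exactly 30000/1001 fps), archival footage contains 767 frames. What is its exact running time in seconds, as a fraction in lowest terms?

Running time = 767 ÷ (30000/1001) = 767 × 1001/30000 = 767767/30000 s.

767767/30000 seconds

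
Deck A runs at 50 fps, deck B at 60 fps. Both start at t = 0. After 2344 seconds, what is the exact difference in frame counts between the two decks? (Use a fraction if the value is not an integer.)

A emits 50 × 2344 = 117200 frames; B emits 60 × 2344 = 140640.
Difference = 23440 frames; B is ahead of A.

23440 frames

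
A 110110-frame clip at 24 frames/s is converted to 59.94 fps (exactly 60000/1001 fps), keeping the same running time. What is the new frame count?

275000 frames

Target frames = source frames × (target rate / source rate) = 110110 × (60000/1001)/(24) = 110110 × 2500/1001 = 275000.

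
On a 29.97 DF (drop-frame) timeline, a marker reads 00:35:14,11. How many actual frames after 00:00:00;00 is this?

63367

Complete 10-minute blocks: 3, each 17982 frames → 53946.
Remaining 5 whole minutes in the current block: 1800 + 4 × 1798 = 8992 frames.
Within the current minute: 14 × 30 + 11 − 2 = 429 (labels ;00/;01 skipped at this minute). Total = 53946 + 8992 + 429 = 63367.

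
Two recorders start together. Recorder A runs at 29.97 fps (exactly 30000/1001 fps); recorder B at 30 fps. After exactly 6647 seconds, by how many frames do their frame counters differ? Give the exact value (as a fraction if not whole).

A emits 30000/1001 × 6647 = 199410000/1001 frames; B emits 30 × 6647 = 199410.
Difference = 199410/1001 frames (≈ 199.2108); B is ahead of A.

199410/1001 frames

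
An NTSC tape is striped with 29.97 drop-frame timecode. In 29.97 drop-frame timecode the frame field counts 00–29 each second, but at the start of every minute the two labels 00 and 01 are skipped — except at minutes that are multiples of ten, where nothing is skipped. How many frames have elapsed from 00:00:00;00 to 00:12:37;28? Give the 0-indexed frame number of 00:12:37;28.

As if non-drop at 30 labels/s: (0 × 3600 + 12 × 60 + 37) × 30 + 28 = 22738.
Minute boundaries passed: 12; those not divisible by 10: 12 − 1 = 11; dropped labels = 2 × 11 = 22.
Actual frame index = 22738 − 22 = 22716.

22716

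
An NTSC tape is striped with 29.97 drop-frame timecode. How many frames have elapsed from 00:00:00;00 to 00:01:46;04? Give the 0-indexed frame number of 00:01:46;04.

3182

Complete 10-minute blocks: 0, each 17982 frames → 0.
Remaining 1 whole minute in the current block: 1800 + 0 × 1798 = 1800 frames.
Within the current minute: 46 × 30 + 4 − 2 = 1382 (labels ;00/;01 skipped at this minute). Total = 0 + 1800 + 1382 = 3182.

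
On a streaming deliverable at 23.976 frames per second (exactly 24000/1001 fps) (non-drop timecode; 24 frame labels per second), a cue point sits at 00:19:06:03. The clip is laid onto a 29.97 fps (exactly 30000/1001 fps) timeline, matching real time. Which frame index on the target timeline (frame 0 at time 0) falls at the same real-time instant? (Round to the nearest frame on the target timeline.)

frame 34384

Source frame index: (0×3600 + 19×60 + 6) × 24 + 3 = 27507.
Real time: 27507 / (24000/1001) = 9178169/8000 s.
Target frame: (9178169/8000) × (30000/1001) = 137535/4 ≈ 34383.750 → 34384.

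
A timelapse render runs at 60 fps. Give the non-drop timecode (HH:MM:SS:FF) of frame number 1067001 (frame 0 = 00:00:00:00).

1067001 ÷ 60 = 17783 full seconds, remainder 21 frames.
17783 s = 4 h 56 min 23 s.
Timecode: 04:56:23:21.

04:56:23:21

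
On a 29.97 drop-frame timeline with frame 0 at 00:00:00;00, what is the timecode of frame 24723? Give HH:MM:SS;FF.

Ten DF minutes hold 17982 frames, so frame 24723 lies in block 1 (frames 17982–35963) with 6741 frames into that block.
The block's first minute is 1800 frames and the rest 1798 each; 6741 frames reaches minute 3, so 1 × 18 + 3 × 2 = 24 labels have been skipped so far.
Adding those back, label number 24723 + 24 = 24747 at 30 labels/s is 824 s + 27 f = 0 h 13 min 44 s frame 27, i.e. 00:13:44;27.

00:13:44;27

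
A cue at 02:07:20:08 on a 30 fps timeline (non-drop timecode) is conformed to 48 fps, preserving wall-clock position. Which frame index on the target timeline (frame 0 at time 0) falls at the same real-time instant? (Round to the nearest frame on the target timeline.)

frame 366733

Source frame index: (2×3600 + 7×60 + 20) × 30 + 8 = 229208.
Real time: 229208 / (30) = 114604/15 s.
Target frame: (114604/15) × (48) = 1833664/5 ≈ 366732.800 → 366733.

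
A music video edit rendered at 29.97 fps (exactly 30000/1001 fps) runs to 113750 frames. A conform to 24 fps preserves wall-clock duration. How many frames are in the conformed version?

Target frames = source frames × (target rate / source rate) = 113750 × (24)/(30000/1001) = 113750 × 1001/1250 = 91091.

91091 frames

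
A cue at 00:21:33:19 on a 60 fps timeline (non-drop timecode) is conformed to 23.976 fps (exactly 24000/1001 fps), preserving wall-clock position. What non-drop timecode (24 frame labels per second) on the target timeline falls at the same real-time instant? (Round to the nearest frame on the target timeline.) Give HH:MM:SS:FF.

Source frame index: (0×3600 + 21×60 + 33) × 60 + 19 = 77599.
Real time: 77599 / (60) = 77599/60 s.
Target frame: (77599/60) × (24000/1001) = 31039600/1001 ≈ 31008.591 → 31009.
At 24 labels/s: frame 31009 → 00:21:32:01.

00:21:32:01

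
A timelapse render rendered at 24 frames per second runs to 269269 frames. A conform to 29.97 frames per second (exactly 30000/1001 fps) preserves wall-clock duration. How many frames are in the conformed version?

Target frames = source frames × (target rate / source rate) = 269269 × (30000/1001)/(24) = 269269 × 1250/1001 = 336250.

336250 frames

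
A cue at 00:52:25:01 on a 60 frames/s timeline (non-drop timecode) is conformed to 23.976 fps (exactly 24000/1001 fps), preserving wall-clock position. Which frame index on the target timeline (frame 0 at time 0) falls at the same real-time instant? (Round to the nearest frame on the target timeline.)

frame 75405

Source frame index: (0×3600 + 52×60 + 25) × 60 + 1 = 188701.
Real time: 188701 / (60) = 188701/60 s.
Target frame: (188701/60) × (24000/1001) = 75480400/1001 ≈ 75404.995 → 75405.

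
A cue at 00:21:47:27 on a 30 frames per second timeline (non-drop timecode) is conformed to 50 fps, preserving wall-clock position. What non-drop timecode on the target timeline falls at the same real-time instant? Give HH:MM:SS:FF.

00:21:47:45

Source frame index: (0×3600 + 21×60 + 47) × 30 + 27 = 39237.
Real time: 39237 / (30) = 13079/10 s.
Target frame: (13079/10) × (50) = 65395.
At 50 labels/s: frame 65395 → 00:21:47:45.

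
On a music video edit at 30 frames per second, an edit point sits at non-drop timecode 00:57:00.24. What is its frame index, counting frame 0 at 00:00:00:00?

102624

Total seconds to the label: (0 × 3600 + 57 × 60 + 0) = 3420.
Frame index = 3420 × 30 + 24 = 102624.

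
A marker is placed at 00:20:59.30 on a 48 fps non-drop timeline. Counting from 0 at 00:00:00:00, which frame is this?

60462

Total seconds to the label: (0 × 3600 + 20 × 60 + 59) = 1259.
Frame index = 1259 × 48 + 30 = 60462.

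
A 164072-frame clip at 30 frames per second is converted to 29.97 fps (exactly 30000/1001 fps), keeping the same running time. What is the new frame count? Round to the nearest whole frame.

163908 frames

Frames at target rate = 164072 × (30000/1001) / (30) = 164072000/1001 ≈ 163908.092.
Nearest whole frame: 163908.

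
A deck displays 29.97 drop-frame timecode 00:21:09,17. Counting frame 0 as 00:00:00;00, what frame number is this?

Complete 10-minute blocks: 2, each 17982 frames → 35964.
Remaining 1 whole minute in the current block: 1800 + 0 × 1798 = 1800 frames.
Within the current minute: 9 × 30 + 17 − 2 = 285 (labels ;00/;01 skipped at this minute). Total = 35964 + 1800 + 285 = 38049.

38049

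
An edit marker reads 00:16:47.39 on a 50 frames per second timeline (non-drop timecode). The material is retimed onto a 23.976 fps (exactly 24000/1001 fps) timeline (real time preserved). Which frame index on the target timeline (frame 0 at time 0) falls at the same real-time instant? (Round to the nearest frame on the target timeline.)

Source frame index: (0×3600 + 16×60 + 47) × 50 + 39 = 50389.
Real time: 50389 / (50) = 50389/50 s.
Target frame: (50389/50) × (24000/1001) = 24186720/1001 ≈ 24162.557 → 24163.

frame 24163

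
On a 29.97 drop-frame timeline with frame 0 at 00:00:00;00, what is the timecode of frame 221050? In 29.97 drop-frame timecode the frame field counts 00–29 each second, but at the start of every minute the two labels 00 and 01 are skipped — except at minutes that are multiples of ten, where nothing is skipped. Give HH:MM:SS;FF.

Each 10-minute DF block holds 10 × 60 × 30 − 9 × 2 = 17982 frames. 221050 ÷ 17982 → 12 full blocks, remainder 5266.
Within the partial block the first minute is 1800 frames and each further minute 1798, so 2 further minute boundaries passed. Total skipped labels = 18 × 12 + 2 × 2 = 220.
Non-drop label index = 221050 + 220 = 221270; at 30 labels/s that is 02:02:55:20, i.e. DF 02:02:55;20.

02:02:55;20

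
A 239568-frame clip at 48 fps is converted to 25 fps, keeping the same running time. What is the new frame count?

124775 frames

Target frames = source frames × (target rate / source rate) = 239568 × (25)/(48) = 239568 × 25/48 = 124775.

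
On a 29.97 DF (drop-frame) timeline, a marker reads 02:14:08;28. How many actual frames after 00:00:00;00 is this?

Complete 10-minute blocks: 13, each 17982 frames → 233766.
Remaining 4 whole minutes in the current block: 1800 + 3 × 1798 = 7194 frames.
Within the current minute: 8 × 30 + 28 − 2 = 266 (labels ;00/;01 skipped at this minute). Total = 233766 + 7194 + 266 = 241226.

241226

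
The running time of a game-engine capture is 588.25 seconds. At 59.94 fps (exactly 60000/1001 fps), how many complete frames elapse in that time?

Frames = 588.25 × 60000/1001 = 2715000/77 ≈ 35259.7403.
Complete frames: 35259.

35259 frames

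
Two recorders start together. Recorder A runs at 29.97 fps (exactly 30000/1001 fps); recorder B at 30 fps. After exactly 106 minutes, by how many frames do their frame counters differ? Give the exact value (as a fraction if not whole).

106 min = 6360 s.
A emits 30000/1001 × 6360 = 190800000/1001 frames; B emits 30 × 6360 = 190800.
Difference = 190800/1001 frames (≈ 190.6094); B is ahead of A.

190800/1001 frames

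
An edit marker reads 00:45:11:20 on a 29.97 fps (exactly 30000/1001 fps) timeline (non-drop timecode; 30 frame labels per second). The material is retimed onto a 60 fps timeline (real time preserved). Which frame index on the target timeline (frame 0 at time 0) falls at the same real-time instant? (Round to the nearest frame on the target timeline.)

frame 162863

Source frame index: (0×3600 + 45×60 + 11) × 30 + 20 = 81350.
Real time: 81350 / (30000/1001) = 1628627/600 s.
Target frame: (1628627/600) × (60) = 1628627/10 ≈ 162862.700 → 162863.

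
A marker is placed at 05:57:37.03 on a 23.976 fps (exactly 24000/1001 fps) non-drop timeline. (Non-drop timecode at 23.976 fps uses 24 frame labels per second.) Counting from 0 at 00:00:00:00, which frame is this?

514971

Total seconds to the label: (5 × 3600 + 57 × 60 + 37) = 21457.
Frame index = 21457 × 24 + 3 = 514971.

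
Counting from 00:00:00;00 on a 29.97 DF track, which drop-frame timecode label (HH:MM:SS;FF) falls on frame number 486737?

Each 10-minute DF block holds 10 × 60 × 30 − 9 × 2 = 17982 frames. 486737 ÷ 17982 → 27 full blocks, remainder 1223.
Within the partial block the first minute is 1800 frames and each further minute 1798, so 0 further minute boundaries passed. Total skipped labels = 18 × 27 + 2 × 0 = 486.
Non-drop label index = 486737 + 486 = 487223; at 30 labels/s that is 04:30:40:23, i.e. DF 04:30:40;23.

04:30:40;23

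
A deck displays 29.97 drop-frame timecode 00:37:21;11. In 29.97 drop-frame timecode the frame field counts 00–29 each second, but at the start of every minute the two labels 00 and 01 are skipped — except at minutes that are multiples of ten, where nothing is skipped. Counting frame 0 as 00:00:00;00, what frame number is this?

67173

As if non-drop at 30 labels/s: (0 × 3600 + 37 × 60 + 21) × 30 + 11 = 67241.
Minute boundaries passed: 37; those not divisible by 10: 37 − 3 = 34; dropped labels = 2 × 34 = 68.
Actual frame index = 67241 − 68 = 67173.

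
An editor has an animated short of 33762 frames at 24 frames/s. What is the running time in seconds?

Running time = 33762 / (24) = 1406.75 s.

1406.75 seconds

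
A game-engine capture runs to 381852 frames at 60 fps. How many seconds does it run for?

6364.2 seconds

Running time = 381852 / (60) = 6364.2 s.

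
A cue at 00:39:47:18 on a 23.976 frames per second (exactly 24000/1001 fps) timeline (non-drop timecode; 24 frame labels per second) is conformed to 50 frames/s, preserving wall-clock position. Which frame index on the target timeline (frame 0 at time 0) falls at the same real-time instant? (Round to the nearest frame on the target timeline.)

Source frame index: (0×3600 + 39×60 + 47) × 24 + 18 = 57306.
Real time: 57306 / (24000/1001) = 9560551/4000 s.
Target frame: (9560551/4000) × (50) = 9560551/80 ≈ 119506.887 → 119507.

frame 119507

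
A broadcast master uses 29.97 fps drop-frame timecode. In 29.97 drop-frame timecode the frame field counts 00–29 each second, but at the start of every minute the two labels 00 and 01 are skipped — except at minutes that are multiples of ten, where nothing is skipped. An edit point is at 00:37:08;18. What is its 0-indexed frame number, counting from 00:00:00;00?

66790

As if non-drop at 30 labels/s: (0 × 3600 + 37 × 60 + 8) × 30 + 18 = 66858.
Minute boundaries passed: 37; those not divisible by 10: 37 − 3 = 34; dropped labels = 2 × 34 = 68.
Actual frame index = 66858 − 68 = 66790.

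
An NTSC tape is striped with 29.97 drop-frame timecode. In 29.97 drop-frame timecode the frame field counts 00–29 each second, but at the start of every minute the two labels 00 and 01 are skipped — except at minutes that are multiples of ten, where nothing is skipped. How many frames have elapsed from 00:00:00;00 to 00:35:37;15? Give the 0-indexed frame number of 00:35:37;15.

As if non-drop at 30 labels/s: (0 × 3600 + 35 × 60 + 37) × 30 + 15 = 64125.
Minute boundaries passed: 35; those not divisible by 10: 35 − 3 = 32; dropped labels = 2 × 32 = 64.
Actual frame index = 64125 − 64 = 64061.

64061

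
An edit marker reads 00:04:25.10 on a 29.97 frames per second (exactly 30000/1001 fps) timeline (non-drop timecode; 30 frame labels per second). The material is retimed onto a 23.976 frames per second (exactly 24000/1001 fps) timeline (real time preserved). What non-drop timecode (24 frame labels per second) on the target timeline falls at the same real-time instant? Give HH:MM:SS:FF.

00:04:25:08

Source frame index: (0×3600 + 4×60 + 25) × 30 + 10 = 7960.
Real time: 7960 / (30000/1001) = 199199/750 s.
Target frame: (199199/750) × (24000/1001) = 6368.
At 24 labels/s: frame 6368 → 00:04:25:08.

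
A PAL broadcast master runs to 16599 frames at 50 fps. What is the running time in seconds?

Running time = 16599 / (50) = 331.98 s.

331.98 seconds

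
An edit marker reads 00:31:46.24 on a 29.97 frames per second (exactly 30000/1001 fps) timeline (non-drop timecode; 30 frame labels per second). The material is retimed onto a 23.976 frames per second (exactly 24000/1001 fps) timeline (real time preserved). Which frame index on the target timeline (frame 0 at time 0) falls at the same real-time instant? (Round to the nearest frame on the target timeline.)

frame 45763

Source frame index: (0×3600 + 31×60 + 46) × 30 + 24 = 57204.
Real time: 57204 / (30000/1001) = 4771767/2500 s.
Target frame: (4771767/2500) × (24000/1001) = 228816/5 ≈ 45763.200 → 45763.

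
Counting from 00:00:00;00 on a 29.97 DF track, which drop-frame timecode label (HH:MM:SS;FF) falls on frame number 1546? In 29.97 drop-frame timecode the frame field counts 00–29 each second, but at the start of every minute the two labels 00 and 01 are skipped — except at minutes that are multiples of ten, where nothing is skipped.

00:00:51;16

Each 10-minute DF block holds 10 × 60 × 30 − 9 × 2 = 17982 frames. 1546 ÷ 17982 → 0 full blocks, remainder 1546.
Within the partial block the first minute is 1800 frames and each further minute 1798, so 0 further minute boundaries passed. Total skipped labels = 18 × 0 + 2 × 0 = 0.
Non-drop label index = 1546 + 0 = 1546; at 30 labels/s that is 00:00:51:16, i.e. DF 00:00:51;16.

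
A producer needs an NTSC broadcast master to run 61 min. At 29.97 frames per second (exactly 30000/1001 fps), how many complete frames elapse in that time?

61 min = 3660 s.
Frames = 3660 × 30000/1001 = 109800000/1001 ≈ 109690.3097.
Complete frames: 109690.

109690 frames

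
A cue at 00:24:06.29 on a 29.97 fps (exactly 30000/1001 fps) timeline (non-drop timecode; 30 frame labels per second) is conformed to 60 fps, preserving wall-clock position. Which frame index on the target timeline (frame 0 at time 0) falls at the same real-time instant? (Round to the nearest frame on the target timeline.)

Source frame index: (0×3600 + 24×60 + 6) × 30 + 29 = 43409.
Real time: 43409 / (30000/1001) = 43452409/30000 s.
Target frame: (43452409/30000) × (60) = 43452409/500 ≈ 86904.818 → 86905.

frame 86905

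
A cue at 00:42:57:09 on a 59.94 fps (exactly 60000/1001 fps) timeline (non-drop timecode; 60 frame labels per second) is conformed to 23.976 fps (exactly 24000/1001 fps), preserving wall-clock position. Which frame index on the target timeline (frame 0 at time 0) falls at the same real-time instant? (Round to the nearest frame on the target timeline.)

Source frame index: (0×3600 + 42×60 + 57) × 60 + 9 = 154629.
Real time: 154629 / (60000/1001) = 51594543/20000 s.
Target frame: (51594543/20000) × (24000/1001) = 309258/5 ≈ 61851.600 → 61852.

frame 61852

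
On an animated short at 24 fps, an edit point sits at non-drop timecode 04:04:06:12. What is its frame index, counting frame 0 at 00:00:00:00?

Total seconds to the label: (4 × 3600 + 4 × 60 + 6) = 14646.
Frame index = 14646 × 24 + 12 = 351516.

351516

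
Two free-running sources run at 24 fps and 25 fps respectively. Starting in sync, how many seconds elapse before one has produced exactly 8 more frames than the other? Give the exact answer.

8 seconds

The gap grows by |25 − 24| = 1 frame per second.
Time for a 8-frame gap: 8 ÷ (1) = 8 s.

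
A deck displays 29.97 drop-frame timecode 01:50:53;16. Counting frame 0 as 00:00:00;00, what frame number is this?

As if non-drop at 30 labels/s: (1 × 3600 + 50 × 60 + 53) × 30 + 16 = 199606.
Minute boundaries passed: 110; those not divisible by 10: 110 − 11 = 99; dropped labels = 2 × 99 = 198.
Actual frame index = 199606 − 198 = 199408.

199408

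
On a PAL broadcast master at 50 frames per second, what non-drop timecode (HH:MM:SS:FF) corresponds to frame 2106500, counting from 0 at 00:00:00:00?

11:42:10:00

2106500 ÷ 50 = 42130 full seconds, remainder 0 frames.
42130 s = 11 h 42 min 10 s.
Timecode: 11:42:10:00.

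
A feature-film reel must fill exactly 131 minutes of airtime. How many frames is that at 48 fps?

377280 frames

131 min = 7860 s.
Frames = 7860 × 48 = 377280.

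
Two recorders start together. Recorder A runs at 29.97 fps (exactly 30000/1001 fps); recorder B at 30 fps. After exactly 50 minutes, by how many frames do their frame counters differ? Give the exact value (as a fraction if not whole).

50 min = 3000 s.
A emits 30000/1001 × 3000 = 90000000/1001 frames; B emits 30 × 3000 = 90000.
Difference = 90000/1001 frames (≈ 89.9101); B is ahead of A.

90000/1001 frames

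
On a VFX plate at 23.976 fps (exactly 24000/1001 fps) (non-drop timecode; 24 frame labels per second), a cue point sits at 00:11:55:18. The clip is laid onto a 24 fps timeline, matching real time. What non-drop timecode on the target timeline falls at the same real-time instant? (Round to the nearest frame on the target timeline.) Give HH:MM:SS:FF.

00:11:56:11

Source frame index: (0×3600 + 11×60 + 55) × 24 + 18 = 17178.
Real time: 17178 / (24000/1001) = 2865863/4000 s.
Target frame: (2865863/4000) × (24) = 8597589/500 ≈ 17195.178 → 17195.
At 24 labels/s: frame 17195 → 00:11:56:11.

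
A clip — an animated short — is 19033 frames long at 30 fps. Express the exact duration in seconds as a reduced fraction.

Running time = 19033 ÷ (30) = 19033 × 1/30 = 19033/30 s.

19033/30 seconds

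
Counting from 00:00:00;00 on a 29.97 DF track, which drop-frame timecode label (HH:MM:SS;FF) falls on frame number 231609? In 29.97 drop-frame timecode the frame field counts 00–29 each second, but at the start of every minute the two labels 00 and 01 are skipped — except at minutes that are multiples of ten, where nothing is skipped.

02:08:48;01

Each 10-minute DF block holds 10 × 60 × 30 − 9 × 2 = 17982 frames. 231609 ÷ 17982 → 12 full blocks, remainder 15825.
Within the partial block the first minute is 1800 frames and each further minute 1798, so 8 further minute boundaries passed. Total skipped labels = 18 × 12 + 2 × 8 = 232.
Non-drop label index = 231609 + 232 = 231841; at 30 labels/s that is 02:08:48:01, i.e. DF 02:08:48;01.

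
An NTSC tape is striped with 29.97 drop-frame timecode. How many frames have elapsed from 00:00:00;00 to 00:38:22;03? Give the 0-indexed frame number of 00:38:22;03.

68993

Complete 10-minute blocks: 3, each 17982 frames → 53946.
Remaining 8 whole minutes in the current block: 1800 + 7 × 1798 = 14386 frames.
Within the current minute: 22 × 30 + 3 − 2 = 661 (labels ;00/;01 skipped at this minute). Total = 53946 + 14386 + 661 = 68993.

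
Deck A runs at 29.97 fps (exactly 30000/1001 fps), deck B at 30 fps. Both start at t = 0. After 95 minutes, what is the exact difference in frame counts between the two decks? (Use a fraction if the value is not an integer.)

171000/1001 frames

95 min = 5700 s.
A emits 30000/1001 × 5700 = 171000000/1001 frames; B emits 30 × 5700 = 171000.
Difference = 171000/1001 frames (≈ 170.8292); B is ahead of A.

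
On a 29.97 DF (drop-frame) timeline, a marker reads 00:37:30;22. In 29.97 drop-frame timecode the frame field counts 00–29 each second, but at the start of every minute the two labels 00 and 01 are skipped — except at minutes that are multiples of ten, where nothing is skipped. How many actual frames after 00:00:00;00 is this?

67454

Complete 10-minute blocks: 3, each 17982 frames → 53946.
Remaining 7 whole minutes in the current block: 1800 + 6 × 1798 = 12588 frames.
Within the current minute: 30 × 30 + 22 − 2 = 920 (labels ;00/;01 skipped at this minute). Total = 53946 + 12588 + 920 = 67454.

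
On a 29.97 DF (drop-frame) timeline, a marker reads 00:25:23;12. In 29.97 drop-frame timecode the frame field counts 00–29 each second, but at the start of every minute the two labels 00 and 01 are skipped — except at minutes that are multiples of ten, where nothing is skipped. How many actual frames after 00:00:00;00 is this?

As if non-drop at 30 labels/s: (0 × 3600 + 25 × 60 + 23) × 30 + 12 = 45702.
Minute boundaries passed: 25; those not divisible by 10: 25 − 2 = 23; dropped labels = 2 × 23 = 46.
Actual frame index = 45702 − 46 = 45656.

45656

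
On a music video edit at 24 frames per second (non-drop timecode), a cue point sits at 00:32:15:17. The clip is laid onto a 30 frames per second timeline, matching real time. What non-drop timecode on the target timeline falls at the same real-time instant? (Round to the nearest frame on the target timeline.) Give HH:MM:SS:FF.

00:32:15:21

Source frame index: (0×3600 + 32×60 + 15) × 24 + 17 = 46457.
Real time: 46457 / (24) = 46457/24 s.
Target frame: (46457/24) × (30) = 232285/4 ≈ 58071.250 → 58071.
At 30 labels/s: frame 58071 → 00:32:15:21.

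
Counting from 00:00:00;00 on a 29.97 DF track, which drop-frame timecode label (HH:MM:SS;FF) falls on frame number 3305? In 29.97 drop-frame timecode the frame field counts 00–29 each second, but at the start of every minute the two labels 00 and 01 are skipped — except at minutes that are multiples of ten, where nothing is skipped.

Each 10-minute DF block holds 10 × 60 × 30 − 9 × 2 = 17982 frames. 3305 ÷ 17982 → 0 full blocks, remainder 3305.
Within the partial block the first minute is 1800 frames and each further minute 1798, so 1 further minute boundary passed. Total skipped labels = 18 × 0 + 2 × 1 = 2.
Non-drop label index = 3305 + 2 = 3307; at 30 labels/s that is 00:01:50:07, i.e. DF 00:01:50;07.

00:01:50;07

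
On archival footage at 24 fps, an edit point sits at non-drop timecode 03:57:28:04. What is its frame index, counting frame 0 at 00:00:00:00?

341956

Total seconds to the label: (3 × 3600 + 57 × 60 + 28) = 14248.
Frame index = 14248 × 24 + 4 = 341956.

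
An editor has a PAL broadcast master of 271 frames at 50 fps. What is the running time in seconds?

5.42 seconds

Running time = 271 / (50) = 5.42 s.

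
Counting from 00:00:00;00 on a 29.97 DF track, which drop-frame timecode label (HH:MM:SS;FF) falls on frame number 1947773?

Ten DF minutes hold 17982 frames, so frame 1947773 lies in block 108 (frames 1942056–1960037) with 5717 frames into that block.
The block's first minute is 1800 frames and the rest 1798 each; 5717 frames reaches minute 3, so 108 × 18 + 3 × 2 = 1950 labels have been skipped so far.
Adding those back, label number 1947773 + 1950 = 1949723 at 30 labels/s is 64990 s + 23 f = 18 h 3 min 10 s frame 23, i.e. 18:03:10;23.

18:03:10;23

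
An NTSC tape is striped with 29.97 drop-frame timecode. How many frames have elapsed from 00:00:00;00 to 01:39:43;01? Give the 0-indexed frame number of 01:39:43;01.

As if non-drop at 30 labels/s: (1 × 3600 + 39 × 60 + 43) × 30 + 1 = 179491.
Minute boundaries passed: 99; those not divisible by 10: 99 − 9 = 90; dropped labels = 2 × 90 = 180.
Actual frame index = 179491 − 180 = 179311.

179311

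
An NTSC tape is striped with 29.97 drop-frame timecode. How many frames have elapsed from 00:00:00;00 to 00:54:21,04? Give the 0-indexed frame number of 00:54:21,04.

As if non-drop at 30 labels/s: (0 × 3600 + 54 × 60 + 21) × 30 + 4 = 97834.
Minute boundaries passed: 54; those not divisible by 10: 54 − 5 = 49; dropped labels = 2 × 49 = 98.
Actual frame index = 97834 − 98 = 97736.

97736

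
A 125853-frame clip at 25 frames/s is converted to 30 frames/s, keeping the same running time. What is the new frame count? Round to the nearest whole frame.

Frames at target rate = 125853 × (30) / (25) = 755118/5 ≈ 151023.600.
Nearest whole frame: 151024.

151024 frames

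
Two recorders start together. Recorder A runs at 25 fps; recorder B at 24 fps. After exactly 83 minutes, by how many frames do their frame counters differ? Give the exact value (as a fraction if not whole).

83 min = 4980 s.
A emits 25 × 4980 = 124500 frames; B emits 24 × 4980 = 119520.
Difference = 4980 frames; B is behind A.

4980 frames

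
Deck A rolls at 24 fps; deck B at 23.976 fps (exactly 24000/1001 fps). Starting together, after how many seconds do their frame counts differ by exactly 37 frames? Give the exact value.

The gap grows by |24000/1001 − 24| = 24/1001 frames per second.
Time for a 37-frame gap: 37 ÷ (24/1001) = 37037/24 s.

37037/24 seconds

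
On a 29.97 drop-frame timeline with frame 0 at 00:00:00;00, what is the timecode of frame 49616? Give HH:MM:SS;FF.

00:27:35;16

Each 10-minute DF block holds 10 × 60 × 30 − 9 × 2 = 17982 frames. 49616 ÷ 17982 → 2 full blocks, remainder 13652.
Within the partial block the first minute is 1800 frames and each further minute 1798, so 7 further minute boundaries passed. Total skipped labels = 18 × 2 + 2 × 7 = 50.
Non-drop label index = 49616 + 50 = 49666; at 30 labels/s that is 00:27:35:16, i.e. DF 00:27:35;16.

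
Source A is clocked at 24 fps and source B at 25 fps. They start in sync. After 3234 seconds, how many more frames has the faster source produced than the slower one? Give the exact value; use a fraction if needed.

3234 frames

A emits 24 × 3234 = 77616 frames; B emits 25 × 3234 = 80850.
Difference = 3234 frames; B is ahead of A.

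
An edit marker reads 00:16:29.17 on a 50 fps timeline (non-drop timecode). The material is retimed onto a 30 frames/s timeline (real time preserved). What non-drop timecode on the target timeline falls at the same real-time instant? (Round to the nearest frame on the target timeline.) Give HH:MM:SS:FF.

Source frame index: (0×3600 + 16×60 + 29) × 50 + 17 = 49467.
Real time: 49467 / (50) = 49467/50 s.
Target frame: (49467/50) × (30) = 148401/5 ≈ 29680.200 → 29680.
At 30 labels/s: frame 29680 → 00:16:29:10.

00:16:29:10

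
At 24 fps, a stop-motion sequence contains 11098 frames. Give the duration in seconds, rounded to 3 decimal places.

462.417 seconds

Running time = 11098 × 1/24 = 5549/12 s ≈ 462.417 s.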